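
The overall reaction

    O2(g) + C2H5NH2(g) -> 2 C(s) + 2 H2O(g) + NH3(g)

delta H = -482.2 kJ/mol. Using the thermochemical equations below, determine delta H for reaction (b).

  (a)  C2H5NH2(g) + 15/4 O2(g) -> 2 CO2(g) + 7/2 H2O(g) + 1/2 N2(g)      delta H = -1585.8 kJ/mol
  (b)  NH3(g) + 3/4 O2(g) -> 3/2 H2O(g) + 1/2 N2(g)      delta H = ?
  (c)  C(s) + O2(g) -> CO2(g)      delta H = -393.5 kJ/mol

delta H = -316.6 kJ/mol

(a) as written (C2H5NH2(g) already on the reactant side): -1585.8 kJ/mol
(b) reversed (reverse to put NH3(g) on the product side): contributes −x
(c) reversed and × 2 (reverse to put C(s) on the product side; ×2 to match 2 C(s) in the target): (-2)·(-393.5) = +787.0 kJ/mol
-482.2 = (-1585.8) + (+787.0) − x
x = (-482.2 − (-798.8)) / (-1) = -316.6 kJ/mol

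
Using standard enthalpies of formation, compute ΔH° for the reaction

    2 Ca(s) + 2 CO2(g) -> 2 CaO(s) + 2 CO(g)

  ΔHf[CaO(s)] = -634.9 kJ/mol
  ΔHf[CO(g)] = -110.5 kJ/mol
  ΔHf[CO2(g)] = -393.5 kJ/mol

Products: 2·(-634.9) + 2·(-110.5) = -1490.8
Reactants: 2·(+0.0) + 2·(-393.5) = -787.0
ΔH° = (-1490.8) − (-787.0) = -703.8 kJ/mol

ΔH° = -703.8 kJ/mol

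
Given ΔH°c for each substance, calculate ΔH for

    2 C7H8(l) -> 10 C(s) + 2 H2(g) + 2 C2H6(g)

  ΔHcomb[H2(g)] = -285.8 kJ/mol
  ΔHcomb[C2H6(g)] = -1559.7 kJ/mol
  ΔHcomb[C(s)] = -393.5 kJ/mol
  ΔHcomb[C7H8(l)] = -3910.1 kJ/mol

Using ΔH = Σ nΔHc°(reactants) − Σ nΔHc°(products):
= [2·(-3910.1)] − [10·(-393.5) + 2·(-285.8) + 2·(-1559.7)]
= -194.2 kJ/mol

ΔH = -194.2 kJ/mol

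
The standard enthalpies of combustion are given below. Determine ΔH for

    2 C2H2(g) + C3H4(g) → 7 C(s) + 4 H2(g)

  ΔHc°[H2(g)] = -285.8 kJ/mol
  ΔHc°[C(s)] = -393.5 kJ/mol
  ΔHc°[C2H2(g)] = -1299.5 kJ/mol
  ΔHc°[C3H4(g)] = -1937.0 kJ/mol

ΔH = -638.3 kJ/mol

Using ΔH = Σ nΔHc°(reactants) − Σ nΔHc°(products):
= [2·(-1299.5) + 1·(-1937.0)] − [7·(-393.5) + 4·(-285.8)]
= -638.3 kJ/mol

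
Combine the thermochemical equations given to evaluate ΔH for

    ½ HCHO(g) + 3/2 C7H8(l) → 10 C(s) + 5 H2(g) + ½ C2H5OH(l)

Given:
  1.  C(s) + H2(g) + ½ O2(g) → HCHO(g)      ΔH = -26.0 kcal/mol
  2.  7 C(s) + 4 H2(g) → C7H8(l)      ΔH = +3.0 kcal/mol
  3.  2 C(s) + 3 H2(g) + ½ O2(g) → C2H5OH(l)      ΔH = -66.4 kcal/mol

eq. 1 reversed and × 1/2: (-1/2)·(-26.0) = +13.0 kcal/mol
eq. 2 reversed and × 3/2: (-3/2)·(+3.0) = -4.5 kcal/mol
eq. 3 × 1/2: (1/2)·(-66.4) = -33.2 kcal/mol
Summing the manipulated equations, ΔH = (+13.0) + (-4.5) + (-33.2) = -24.7 kcal/mol

ΔH = -24.7 kcal/mol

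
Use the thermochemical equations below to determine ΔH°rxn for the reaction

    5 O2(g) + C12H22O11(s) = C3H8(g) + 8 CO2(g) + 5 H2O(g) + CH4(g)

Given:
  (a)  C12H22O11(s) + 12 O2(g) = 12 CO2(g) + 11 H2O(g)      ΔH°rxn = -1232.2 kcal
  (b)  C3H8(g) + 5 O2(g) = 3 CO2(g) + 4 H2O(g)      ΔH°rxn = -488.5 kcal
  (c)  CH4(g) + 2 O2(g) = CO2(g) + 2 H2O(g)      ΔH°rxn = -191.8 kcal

(a) as written: -1232.2 kcal
(b) reversed: +488.5 kcal
(c) reversed: +191.8 kcal
ΔH°rxn = (1)·(-1232.2) + (-1)·(-488.5) + (-1)·(-191.8) = -551.9 kcal

ΔH°rxn = -551.9 kcal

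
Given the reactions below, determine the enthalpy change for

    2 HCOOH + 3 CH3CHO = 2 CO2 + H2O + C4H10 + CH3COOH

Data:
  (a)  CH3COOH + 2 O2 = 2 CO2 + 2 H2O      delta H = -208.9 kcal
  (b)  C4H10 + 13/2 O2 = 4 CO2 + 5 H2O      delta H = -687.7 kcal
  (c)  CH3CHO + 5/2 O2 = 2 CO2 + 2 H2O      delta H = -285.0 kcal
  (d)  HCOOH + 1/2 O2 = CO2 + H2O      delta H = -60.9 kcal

delta H = -80.2 kcal

(a) reversed (CH3COOH must end up as a product): +208.9 kcal
(b) reversed (C4H10 must end up as a product): +687.7 kcal
(c) × 3 (×3 to match 3 CH3CHO in the target): (3)·(-285.0) = -855.0 kcal
(d) × 2 (scale by 2 for the 2 HCOOH): (2)·(-60.9) = -121.8 kcal
delta H = (+208.9) + (+687.7) + (-855.0) + (-121.8) = -80.2 kcal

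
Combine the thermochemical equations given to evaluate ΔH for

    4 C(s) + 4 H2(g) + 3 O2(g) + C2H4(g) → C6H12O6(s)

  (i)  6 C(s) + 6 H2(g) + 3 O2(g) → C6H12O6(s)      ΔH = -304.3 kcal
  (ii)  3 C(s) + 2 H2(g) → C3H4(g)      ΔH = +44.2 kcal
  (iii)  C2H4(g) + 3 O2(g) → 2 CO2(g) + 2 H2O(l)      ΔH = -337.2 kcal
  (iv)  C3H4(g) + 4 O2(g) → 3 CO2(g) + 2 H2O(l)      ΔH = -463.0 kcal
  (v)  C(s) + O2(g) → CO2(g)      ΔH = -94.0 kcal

(i) as written: -304.3 kcal
(ii) reversed: -44.2 kcal
(iii) as written: -337.2 kcal
(iv) reversed: +463.0 kcal
(v) as written: -94.0 kcal
Since enthalpy is a state function, ΔH = (1)·(-304.3) + (-1)·(+44.2) + (1)·(-337.2) + (-1)·(-463.0) + (1)·(-94.0) = -316.7 kcal

ΔH = -316.7 kcal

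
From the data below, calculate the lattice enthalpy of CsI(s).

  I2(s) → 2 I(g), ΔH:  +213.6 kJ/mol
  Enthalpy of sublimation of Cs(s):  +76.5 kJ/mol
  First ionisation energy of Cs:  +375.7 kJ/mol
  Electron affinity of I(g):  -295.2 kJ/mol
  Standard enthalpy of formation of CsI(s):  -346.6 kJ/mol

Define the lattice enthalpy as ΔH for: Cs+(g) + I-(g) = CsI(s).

U = -610.4 kJ/mol

ΔHf° = 1·ΔHsub + 1·(ΣIE) + 1/2·D(I2) + 1·EA + U
-346.6 = 1·(+76.5) + 1·(+375.7) + 1/2·(+213.6) + 1·(-295.2) + U
U = -346.6 − (+263.8) = -610.4 kJ/mol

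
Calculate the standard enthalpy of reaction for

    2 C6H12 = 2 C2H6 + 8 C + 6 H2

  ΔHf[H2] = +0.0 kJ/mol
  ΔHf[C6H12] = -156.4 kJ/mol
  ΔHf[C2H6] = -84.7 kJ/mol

Products: 2·(-84.7) + 8·(+0.0) + 6·(+0.0) = -169.4
Reactants: 2·(-156.4) = -312.8
ΔHrxn = (-169.4) − (-312.8) = 143.4 kJ/mol

ΔHrxn = 143.4 kJ/mol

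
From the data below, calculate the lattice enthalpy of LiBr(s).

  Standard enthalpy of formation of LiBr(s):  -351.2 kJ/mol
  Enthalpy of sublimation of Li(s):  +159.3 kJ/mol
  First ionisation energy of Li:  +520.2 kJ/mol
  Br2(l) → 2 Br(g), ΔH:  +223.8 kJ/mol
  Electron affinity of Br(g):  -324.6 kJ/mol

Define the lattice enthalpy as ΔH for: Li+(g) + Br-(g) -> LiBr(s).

ΔHf° = 1·ΔHsub + 1·(ΣIE) + 1/2·D(Br2) + 1·EA + U
-351.2 = 1·(+159.3) + 1·(+520.2) + 1/2·(+223.8) + 1·(-324.6) + U
U = -351.2 − (+466.8) = -818.0 kJ/mol

U = -818.0 kJ/mol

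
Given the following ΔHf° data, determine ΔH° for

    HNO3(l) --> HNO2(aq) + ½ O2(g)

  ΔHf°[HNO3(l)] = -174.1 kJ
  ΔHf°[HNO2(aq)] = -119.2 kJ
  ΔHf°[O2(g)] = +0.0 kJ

Products: 1·(-119.2) + 1/2·(+0.0) = -119.2
Reactants: 1·(-174.1) = -174.1
ΔH° = (-119.2) − (-174.1) = 54.9 kJ

ΔH° = 54.9 kJ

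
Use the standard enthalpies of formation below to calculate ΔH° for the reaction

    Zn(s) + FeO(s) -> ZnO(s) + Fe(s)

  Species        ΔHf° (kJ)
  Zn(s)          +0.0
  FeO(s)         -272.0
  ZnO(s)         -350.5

ΔH° = -78.5 kJ

Products: 1·(-350.5) + 1·(+0.0) = -350.5
Reactants: 1·(+0.0) + 1·(-272.0) = -272.0
ΔH° = (-350.5) − (-272.0) = -78.5 kJ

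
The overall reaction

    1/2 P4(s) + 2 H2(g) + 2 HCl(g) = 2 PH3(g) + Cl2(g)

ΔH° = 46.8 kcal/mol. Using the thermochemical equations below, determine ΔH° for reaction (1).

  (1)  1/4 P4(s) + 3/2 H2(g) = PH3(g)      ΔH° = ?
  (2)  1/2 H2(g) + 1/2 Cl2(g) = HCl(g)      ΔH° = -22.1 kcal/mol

ΔH° = 1.3 kcal/mol

(1) × 2 (×2 to match 2 PH3(g) in the target): contributes 2·x
(2) reversed and × 2 (reverse to put HCl(g) on the reactant side; scale by 2 for the 2 HCl(g)): (-2)·(-22.1) = +44.2 kcal/mol
+46.8 = (+44.2) + 2·x
x = (+46.8 − (+44.2)) / (2) = 1.3 kcal/mol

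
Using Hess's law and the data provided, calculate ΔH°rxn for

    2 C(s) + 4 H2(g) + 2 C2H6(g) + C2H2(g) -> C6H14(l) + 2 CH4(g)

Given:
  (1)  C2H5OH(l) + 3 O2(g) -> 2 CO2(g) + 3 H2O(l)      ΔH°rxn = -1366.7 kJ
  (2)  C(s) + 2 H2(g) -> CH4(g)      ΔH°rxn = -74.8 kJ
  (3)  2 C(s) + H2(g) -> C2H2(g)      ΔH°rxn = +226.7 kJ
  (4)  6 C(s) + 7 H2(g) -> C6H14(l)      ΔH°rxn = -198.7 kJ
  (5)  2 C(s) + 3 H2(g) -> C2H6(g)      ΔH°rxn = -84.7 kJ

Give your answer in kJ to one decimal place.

ΔH°rxn = -405.6 kJ

(1): not needed.
(2) × 2: (2)·(-74.8) = -149.6 kJ
(3) reversed: -226.7 kJ
(4) as written: -198.7 kJ
(5) reversed and × 2: (-2)·(-84.7) = +169.4 kJ
Combining the equations, ΔH°rxn = (-149.6) + (-226.7) + (-198.7) + (+169.4) = -405.6 kJ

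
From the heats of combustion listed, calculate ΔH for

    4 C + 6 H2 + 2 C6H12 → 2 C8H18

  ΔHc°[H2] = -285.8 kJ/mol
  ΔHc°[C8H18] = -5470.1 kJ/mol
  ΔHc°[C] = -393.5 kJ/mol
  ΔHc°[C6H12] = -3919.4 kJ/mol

Using ΔH = Σ nΔHc°(reactants) − Σ nΔHc°(products):
= [4·(-393.5) + 6·(-285.8) + 2·(-3919.4)] − [2·(-5470.1)]
= -187.4 kJ/mol

ΔH = -187.4 kJ/mol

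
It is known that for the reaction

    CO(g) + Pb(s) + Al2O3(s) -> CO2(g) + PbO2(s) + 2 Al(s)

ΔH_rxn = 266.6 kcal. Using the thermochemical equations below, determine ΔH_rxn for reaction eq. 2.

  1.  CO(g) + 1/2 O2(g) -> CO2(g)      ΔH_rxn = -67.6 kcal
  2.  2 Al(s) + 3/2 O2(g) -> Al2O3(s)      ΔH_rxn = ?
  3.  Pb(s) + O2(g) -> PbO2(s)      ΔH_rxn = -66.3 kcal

eq. 1 as written (CO(g) already on the reactant side): -67.6 kcal
eq. 2 reversed (reverse to put Al2O3(s) on the reactant side): contributes −x
eq. 3 as written (PbO2(s) already on the product side): -66.3 kcal
+266.6 = (-67.6) + (-66.3) − x
x = (+266.6 − (-133.9)) / (-1) = -400.5 kcal

ΔH_rxn = -400.5 kcal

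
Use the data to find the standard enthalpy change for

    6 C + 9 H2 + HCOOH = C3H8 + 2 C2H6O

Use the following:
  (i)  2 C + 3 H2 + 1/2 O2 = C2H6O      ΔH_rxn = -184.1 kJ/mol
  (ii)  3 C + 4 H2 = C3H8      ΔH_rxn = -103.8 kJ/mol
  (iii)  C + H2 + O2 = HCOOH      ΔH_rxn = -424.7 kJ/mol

(i) × 2: (2)·(-184.1) = -368.2 kJ/mol
(ii) as written: -103.8 kJ/mol
(iii) reversed: +424.7 kJ/mol
ΔH_rxn = (-368.2) + (-103.8) + (+424.7) = -47.3 kJ/mol

ΔH_rxn = -47.3 kJ/mol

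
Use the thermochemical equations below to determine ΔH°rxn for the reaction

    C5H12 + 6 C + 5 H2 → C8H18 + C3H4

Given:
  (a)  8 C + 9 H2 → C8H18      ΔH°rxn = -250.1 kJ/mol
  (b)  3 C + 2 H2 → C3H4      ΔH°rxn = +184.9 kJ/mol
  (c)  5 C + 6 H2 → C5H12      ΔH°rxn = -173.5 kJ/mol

ΔH°rxn = 108.3 kJ/mol

(a) as written (C8H18 already on the product side): -250.1 kJ/mol
(b) as written (C3H4 already on the product side): +184.9 kJ/mol
(c) reversed (C5H12 must end up as a reactant): +173.5 kJ/mol
ΔH°rxn = (1)·(-250.1) + (1)·(+184.9) + (-1)·(-173.5) = 108.3 kJ/mol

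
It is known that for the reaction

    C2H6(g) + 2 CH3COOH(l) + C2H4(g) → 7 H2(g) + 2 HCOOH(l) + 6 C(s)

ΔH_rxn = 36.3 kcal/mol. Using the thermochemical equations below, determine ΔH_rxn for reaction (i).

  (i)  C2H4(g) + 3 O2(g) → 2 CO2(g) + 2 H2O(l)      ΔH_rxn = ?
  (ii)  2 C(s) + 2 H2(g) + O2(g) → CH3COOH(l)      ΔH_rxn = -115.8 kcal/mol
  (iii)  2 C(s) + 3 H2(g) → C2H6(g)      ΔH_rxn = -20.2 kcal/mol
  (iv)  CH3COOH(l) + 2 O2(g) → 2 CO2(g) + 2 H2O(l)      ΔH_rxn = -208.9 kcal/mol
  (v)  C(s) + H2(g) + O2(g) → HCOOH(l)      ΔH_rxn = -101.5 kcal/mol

(i) as written: contributes x
(ii) reversed and × 3: (-3)·(-115.8) = +347.4 kcal/mol
(iii) reversed: +20.2 kcal/mol
(iv) reversed: +208.9 kcal/mol
(v) × 2: (2)·(-101.5) = -203.0 kcal/mol
+36.3 = (+347.4) + (+20.2) + (+208.9) + (-203.0) + x
x = (+36.3 − (+373.5)) / (1) = -337.2 kcal/mol

ΔH_rxn = -337.2 kcal/mol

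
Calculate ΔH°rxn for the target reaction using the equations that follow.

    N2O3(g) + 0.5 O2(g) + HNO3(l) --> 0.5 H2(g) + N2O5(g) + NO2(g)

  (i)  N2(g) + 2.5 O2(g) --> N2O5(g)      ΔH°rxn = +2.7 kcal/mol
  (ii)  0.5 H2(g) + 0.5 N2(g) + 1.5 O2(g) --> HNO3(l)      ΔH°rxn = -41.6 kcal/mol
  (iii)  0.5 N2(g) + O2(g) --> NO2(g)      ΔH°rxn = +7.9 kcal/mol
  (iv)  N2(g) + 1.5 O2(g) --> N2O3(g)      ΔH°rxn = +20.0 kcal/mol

ΔH°rxn = 32.2 kcal/mol

(i) as written (N2O5(g) already on the product side): +2.7 kcal/mol
(ii) reversed (HNO3(l) must end up as a reactant): +41.6 kcal/mol
(iii) as written (NO2(g) already on the product side): +7.9 kcal/mol
(iv) reversed (reverse to put N2O3(g) on the reactant side): -20.0 kcal/mol
Summing the manipulated equations, ΔH°rxn = (+2.7) + (+41.6) + (+7.9) + (-20.0) = 32.2 kcal/mol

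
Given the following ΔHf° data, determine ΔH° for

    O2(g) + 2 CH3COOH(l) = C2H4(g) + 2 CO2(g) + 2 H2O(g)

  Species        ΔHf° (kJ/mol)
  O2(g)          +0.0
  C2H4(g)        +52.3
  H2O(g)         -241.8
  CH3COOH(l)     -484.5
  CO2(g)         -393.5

ΔH° = -249.3 kJ/mol

Products: 1·(+52.3) + 2·(-393.5) + 2·(-241.8) = -1218.3
Reactants: 1·(+0.0) + 2·(-484.5) = -969.0
ΔH° = (-1218.3) − (-969.0) = -249.3 kJ/mol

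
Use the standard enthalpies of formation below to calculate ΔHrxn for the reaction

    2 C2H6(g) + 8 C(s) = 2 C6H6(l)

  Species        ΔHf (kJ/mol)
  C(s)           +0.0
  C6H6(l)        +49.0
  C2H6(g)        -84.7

Products: 2·(+49.0) = +98.0
Reactants: 2·(-84.7) + 8·(+0.0) = -169.4
ΔHrxn = (+98.0) − (-169.4) = 267.4 kJ/mol

ΔHrxn = 267.4 kJ/mol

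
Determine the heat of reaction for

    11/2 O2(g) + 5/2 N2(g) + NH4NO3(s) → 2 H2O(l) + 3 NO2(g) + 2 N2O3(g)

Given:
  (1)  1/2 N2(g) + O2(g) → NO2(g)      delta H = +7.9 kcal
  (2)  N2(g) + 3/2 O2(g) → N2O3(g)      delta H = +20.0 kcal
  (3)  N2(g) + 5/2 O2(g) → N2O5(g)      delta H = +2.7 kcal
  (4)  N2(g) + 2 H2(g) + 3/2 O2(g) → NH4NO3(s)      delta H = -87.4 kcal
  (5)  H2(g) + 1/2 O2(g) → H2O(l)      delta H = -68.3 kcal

(1) × 3 (scale by 3 for the 3 NO2(g)): (3)·(+7.9) = +23.7 kcal
(2) × 2 (×2 to match 2 N2O3(g) in the target): (2)·(+20.0) = +40.0 kcal
(3): not needed (N2O5(g) appears nowhere else).
(4) reversed (NH4NO3(s) must end up as a reactant): +87.4 kcal
(5) × 2 (scale by 2 for the 2 H2O(l)): (2)·(-68.3) = -136.6 kcal
Since enthalpy is a state function, delta H = (+23.7) + (+40.0) + (+87.4) + (-136.6) = 14.5 kcal

delta H = 14.5 kcal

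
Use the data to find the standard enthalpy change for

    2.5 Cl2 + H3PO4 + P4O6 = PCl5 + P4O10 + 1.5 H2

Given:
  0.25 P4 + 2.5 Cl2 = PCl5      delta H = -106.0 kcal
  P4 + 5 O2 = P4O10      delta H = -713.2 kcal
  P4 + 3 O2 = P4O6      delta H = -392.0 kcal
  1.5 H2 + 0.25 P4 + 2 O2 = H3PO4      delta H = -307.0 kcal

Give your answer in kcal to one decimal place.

delta H = -120.2 kcal

equation 1 as written (PCl5 already on the product side): -106.0 kcal
equation 2 as written (P4O10 already on the product side): -713.2 kcal
equation 3 reversed (P4O6 must end up as a reactant): +392.0 kcal
equation 4 reversed (H3PO4 must end up as a reactant): +307.0 kcal
delta H = (-106.0) + (-713.2) + (+392.0) + (+307.0) = -120.2 kcal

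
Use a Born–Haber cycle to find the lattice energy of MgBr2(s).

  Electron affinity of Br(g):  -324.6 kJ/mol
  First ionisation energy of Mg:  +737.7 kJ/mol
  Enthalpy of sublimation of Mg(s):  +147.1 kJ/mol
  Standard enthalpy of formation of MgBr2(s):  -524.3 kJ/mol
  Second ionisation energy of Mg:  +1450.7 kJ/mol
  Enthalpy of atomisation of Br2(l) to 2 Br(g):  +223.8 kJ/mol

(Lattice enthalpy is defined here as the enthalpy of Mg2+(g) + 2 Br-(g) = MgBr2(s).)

ΔHf° = 1·ΔHsub + 1·(ΣIE) + 1·D(Br2) + 2·EA + U
-524.3 = 1·(+147.1) + 1·(+2188.4) + 1·(+223.8) + 2·(-324.6) + U
U = -524.3 − (+1910.1) = -2434.4 kJ/mol

U = -2434.4 kJ/mol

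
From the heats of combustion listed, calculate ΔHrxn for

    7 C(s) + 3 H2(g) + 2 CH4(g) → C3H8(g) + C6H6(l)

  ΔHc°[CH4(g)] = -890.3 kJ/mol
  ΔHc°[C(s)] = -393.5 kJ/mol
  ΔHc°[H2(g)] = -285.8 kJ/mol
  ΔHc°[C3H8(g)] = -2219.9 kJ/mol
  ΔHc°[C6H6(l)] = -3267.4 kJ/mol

ΔHrxn = 94.8 kJ/mol

With combustion enthalpies, reactants minus products:
= [7·(-393.5) + 3·(-285.8) + 2·(-890.3)] − [1·(-2219.9) + 1·(-3267.4)]
= 94.8 kJ/mol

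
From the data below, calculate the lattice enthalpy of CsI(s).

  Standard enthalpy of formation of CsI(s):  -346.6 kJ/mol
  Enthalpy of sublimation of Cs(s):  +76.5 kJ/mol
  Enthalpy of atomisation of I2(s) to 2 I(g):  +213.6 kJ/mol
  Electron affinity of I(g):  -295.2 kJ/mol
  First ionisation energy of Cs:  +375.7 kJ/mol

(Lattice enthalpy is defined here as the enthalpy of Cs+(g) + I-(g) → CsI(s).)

ΔHf° = 1·ΔHsub + 1·(ΣIE) + 1/2·D(I2) + 1·EA + U
-346.6 = 1·(+76.5) + 1·(+375.7) + 1/2·(+213.6) + 1·(-295.2) + U
U = -346.6 − (+263.8) = -610.4 kJ/mol

U = -610.4 kJ/mol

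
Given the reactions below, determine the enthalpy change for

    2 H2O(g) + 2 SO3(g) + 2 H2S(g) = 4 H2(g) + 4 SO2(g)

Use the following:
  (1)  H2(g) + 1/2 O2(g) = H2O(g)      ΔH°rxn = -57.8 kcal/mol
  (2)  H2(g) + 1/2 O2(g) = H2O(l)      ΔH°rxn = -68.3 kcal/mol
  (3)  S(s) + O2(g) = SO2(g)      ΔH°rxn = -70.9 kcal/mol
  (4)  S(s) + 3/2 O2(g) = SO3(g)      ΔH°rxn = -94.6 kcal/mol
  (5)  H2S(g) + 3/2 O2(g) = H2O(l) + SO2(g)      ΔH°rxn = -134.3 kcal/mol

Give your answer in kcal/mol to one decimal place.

ΔH°rxn = 31.0 kcal/mol

(1) reversed and × 2: (-2)·(-57.8) = +115.6 kcal/mol
(2) reversed and × 2: (-2)·(-68.3) = +136.6 kcal/mol
(3) × 2: (2)·(-70.9) = -141.8 kcal/mol
(4) reversed and × 2: (-2)·(-94.6) = +189.2 kcal/mol
(5) × 2: (2)·(-134.3) = -268.6 kcal/mol
ΔH°rxn = (-2)·(-57.8) + (-2)·(-68.3) + (2)·(-70.9) + (-2)·(-94.6) + (2)·(-134.3) = 31.0 kcal/mol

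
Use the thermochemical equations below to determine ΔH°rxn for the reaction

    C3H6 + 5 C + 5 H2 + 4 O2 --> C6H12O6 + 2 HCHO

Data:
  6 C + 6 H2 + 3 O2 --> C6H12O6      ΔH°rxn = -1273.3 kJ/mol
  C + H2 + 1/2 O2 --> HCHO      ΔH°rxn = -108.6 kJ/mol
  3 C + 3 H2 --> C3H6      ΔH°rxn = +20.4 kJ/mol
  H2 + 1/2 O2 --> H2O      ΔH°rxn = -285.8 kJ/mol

ΔH°rxn = -1510.9 kJ/mol

equation 1 as written: -1273.3 kJ/mol
equation 2 × 2: (2)·(-108.6) = -217.2 kJ/mol
equation 3 reversed: -20.4 kJ/mol
equation 4: not needed.
ΔH°rxn = (1)·(-1273.3) + (2)·(-108.6) + (-1)·(+20.4) = -1510.9 kJ/mol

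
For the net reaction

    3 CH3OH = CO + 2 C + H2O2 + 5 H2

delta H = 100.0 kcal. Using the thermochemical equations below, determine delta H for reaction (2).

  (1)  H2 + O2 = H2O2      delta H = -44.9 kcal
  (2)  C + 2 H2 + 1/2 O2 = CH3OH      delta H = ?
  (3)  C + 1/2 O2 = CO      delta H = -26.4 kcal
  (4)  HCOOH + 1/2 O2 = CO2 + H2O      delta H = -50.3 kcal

(1) as written (H2O2 already on the product side): -44.9 kcal
(2) reversed and × 3 (CH3OH must end up as a reactant; ×3 to match 3 CH3OH in the target): contributes −3·x
(3) as written (CO already on the product side): -26.4 kcal
(4): not needed (H2O appears nowhere else).
+100.0 = (-44.9) + (-26.4) − 3·x
x = (+100.0 − (-71.3)) / (-3) = -57.1 kcal

delta H = -57.1 kcal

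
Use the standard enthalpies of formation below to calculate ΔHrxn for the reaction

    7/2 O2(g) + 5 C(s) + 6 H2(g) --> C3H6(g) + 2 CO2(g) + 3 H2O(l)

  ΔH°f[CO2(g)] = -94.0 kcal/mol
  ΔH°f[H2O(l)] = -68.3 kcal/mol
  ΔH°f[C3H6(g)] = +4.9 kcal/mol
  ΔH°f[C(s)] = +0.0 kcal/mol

Products: 1·(+4.9) + 2·(-94.0) + 3·(-68.3) = -388.0
Reactants: 7/2·(+0.0) + 5·(+0.0) + 6·(+0.0) = +0.0
ΔHrxn = (-388.0) − (+0.0) = -388.0 kcal/mol

ΔHrxn = -388.0 kcal/mol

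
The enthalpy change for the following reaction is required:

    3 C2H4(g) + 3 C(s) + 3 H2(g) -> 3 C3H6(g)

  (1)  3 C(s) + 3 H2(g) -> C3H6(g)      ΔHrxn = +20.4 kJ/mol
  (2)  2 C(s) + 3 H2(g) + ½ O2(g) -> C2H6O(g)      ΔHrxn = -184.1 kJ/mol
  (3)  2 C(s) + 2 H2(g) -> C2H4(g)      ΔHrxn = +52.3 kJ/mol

ΔHrxn = -95.7 kJ/mol

(1) × 3: (3)·(+20.4) = +61.2 kJ/mol
(2): not needed.
(3) reversed and × 3: (-3)·(+52.3) = -156.9 kJ/mol
Summing the manipulated equations, ΔHrxn = (+61.2) + (-156.9) = -95.7 kJ/mol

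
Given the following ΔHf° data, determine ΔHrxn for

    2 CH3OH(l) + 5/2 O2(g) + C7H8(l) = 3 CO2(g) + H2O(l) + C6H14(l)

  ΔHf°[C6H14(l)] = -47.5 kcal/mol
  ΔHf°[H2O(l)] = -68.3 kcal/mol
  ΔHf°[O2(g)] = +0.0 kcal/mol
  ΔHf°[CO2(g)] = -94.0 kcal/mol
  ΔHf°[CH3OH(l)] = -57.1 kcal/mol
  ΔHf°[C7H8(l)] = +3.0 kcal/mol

ΔHrxn = -286.6 kcal/mol

Products: 3·(-94.0) + 1·(-68.3) + 1·(-47.5) = -397.8
Reactants: 2·(-57.1) + 5/2·(+0.0) + 1·(+3.0) = -111.2
ΔHrxn = (-397.8) − (-111.2) = -286.6 kcal/mol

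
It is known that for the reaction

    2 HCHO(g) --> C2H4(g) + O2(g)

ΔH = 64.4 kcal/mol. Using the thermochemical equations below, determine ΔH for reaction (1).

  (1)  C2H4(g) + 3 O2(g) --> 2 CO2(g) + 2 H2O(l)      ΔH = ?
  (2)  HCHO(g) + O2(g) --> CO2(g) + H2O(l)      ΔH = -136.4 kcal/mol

(1) reversed: contributes −x
(2) × 2: (2)·(-136.4) = -272.8 kcal/mol
+64.4 = (-272.8) − x
x = (+64.4 − (-272.8)) / (-1) = -337.2 kcal/mol

ΔH = -337.2 kcal/mol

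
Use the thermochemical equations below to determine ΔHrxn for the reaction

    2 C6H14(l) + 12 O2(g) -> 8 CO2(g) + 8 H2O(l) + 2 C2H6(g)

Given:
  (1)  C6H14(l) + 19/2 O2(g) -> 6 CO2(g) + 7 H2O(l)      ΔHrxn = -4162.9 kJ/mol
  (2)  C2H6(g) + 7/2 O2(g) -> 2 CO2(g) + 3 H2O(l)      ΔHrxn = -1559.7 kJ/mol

ΔHrxn = -5206.4 kJ/mol

(1) × 2: (2)·(-4162.9) = -8325.8 kJ/mol
(2) reversed and × 2: (-2)·(-1559.7) = +3119.4 kJ/mol
ΔHrxn = (2)·(-4162.9) + (-2)·(-1559.7) = -5206.4 kJ/mol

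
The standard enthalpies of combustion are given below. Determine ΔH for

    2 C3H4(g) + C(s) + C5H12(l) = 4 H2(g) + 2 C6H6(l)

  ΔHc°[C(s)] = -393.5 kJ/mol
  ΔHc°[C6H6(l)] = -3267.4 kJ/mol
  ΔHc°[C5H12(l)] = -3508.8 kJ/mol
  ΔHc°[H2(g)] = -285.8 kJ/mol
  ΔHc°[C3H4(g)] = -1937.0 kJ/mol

Using ΔH = Σ nΔHc°(reactants) − Σ nΔHc°(products):
= [2·(-1937.0) + 1·(-393.5) + 1·(-3508.8)] − [4·(-285.8) + 2·(-3267.4)]
= -98.3 kJ/mol

ΔH = -98.3 kJ/mol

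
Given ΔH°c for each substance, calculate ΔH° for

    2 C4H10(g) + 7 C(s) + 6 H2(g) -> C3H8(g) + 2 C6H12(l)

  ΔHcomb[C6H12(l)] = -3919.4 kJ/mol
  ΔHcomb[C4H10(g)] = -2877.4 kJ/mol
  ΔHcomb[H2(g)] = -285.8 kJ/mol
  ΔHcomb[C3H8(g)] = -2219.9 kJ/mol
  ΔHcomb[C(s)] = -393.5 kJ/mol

ΔH° = -165.4 kJ/mol

Using ΔH = Σ nΔHc°(reactants) − Σ nΔHc°(products):
= [2·(-2877.4) + 7·(-393.5) + 6·(-285.8)] − [1·(-2219.9) + 2·(-3919.4)]
= -165.4 kJ/mol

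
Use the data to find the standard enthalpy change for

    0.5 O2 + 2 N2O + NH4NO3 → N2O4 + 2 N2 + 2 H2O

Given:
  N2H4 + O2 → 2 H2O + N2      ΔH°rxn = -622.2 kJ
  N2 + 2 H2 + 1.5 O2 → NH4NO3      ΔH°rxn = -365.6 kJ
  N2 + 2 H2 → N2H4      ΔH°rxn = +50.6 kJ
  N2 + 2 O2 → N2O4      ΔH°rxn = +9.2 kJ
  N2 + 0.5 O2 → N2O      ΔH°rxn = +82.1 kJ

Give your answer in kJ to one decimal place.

equation 1 as written: -622.2 kJ
equation 2 reversed: +365.6 kJ
equation 3 as written: +50.6 kJ
equation 4 as written: +9.2 kJ
equation 5 reversed and × 2: (-2)·(+82.1) = -164.2 kJ
Combining the equations, ΔH°rxn = (-622.2) + (+365.6) + (+50.6) + (+9.2) + (-164.2) = -361.0 kJ

ΔH°rxn = -361.0 kJ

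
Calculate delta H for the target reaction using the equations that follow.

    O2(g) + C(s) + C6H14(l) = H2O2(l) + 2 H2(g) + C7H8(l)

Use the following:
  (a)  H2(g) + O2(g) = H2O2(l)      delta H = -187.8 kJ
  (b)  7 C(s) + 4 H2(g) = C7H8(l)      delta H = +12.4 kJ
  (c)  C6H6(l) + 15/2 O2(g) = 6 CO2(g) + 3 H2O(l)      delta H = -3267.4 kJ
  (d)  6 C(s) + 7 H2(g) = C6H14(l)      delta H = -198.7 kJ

delta H = 23.3 kJ

(a) as written: -187.8 kJ
(b) as written: +12.4 kJ
(c): not needed.
(d) reversed: +198.7 kJ
Since enthalpy is a state function, delta H = (-187.8) + (+12.4) + (+198.7) = 23.3 kJ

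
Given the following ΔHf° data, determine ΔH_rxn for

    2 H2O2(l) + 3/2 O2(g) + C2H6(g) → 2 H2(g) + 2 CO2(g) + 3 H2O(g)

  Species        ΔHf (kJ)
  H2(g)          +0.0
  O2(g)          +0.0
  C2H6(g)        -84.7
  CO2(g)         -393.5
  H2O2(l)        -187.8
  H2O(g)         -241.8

Products: 2·(+0.0) + 2·(-393.5) + 3·(-241.8) = -1512.4
Reactants: 2·(-187.8) + 3/2·(+0.0) + 1·(-84.7) = -460.3
ΔH_rxn = (-1512.4) − (-460.3) = -1052.1 kJ

ΔH_rxn = -1052.1 kJ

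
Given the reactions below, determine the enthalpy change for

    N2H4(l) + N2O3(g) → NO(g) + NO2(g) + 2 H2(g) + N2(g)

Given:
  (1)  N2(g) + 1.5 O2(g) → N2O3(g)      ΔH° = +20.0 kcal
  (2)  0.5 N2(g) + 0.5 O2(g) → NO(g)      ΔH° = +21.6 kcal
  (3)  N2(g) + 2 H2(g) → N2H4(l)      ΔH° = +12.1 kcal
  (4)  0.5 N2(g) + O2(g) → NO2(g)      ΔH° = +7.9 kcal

(1) reversed (N2O3(g) must end up as a reactant): -20.0 kcal
(2) as written (NO(g) already on the product side): +21.6 kcal
(3) reversed (N2H4(l) must end up as a reactant): -12.1 kcal
(4) as written (NO2(g) already on the product side): +7.9 kcal
By Hess's law, ΔH° = (-20.0) + (+21.6) + (-12.1) + (+7.9) = -2.6 kcal

ΔH° = -2.6 kcal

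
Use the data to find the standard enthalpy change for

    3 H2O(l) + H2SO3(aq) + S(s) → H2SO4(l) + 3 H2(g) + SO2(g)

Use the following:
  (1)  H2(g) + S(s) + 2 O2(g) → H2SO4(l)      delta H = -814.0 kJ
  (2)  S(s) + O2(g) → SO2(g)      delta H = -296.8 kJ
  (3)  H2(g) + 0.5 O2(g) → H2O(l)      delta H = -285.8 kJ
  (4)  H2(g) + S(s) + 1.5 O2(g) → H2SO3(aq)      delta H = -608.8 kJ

delta H = 355.4 kJ

(1) as written: -814.0 kJ
(2) as written: -296.8 kJ
(3) reversed and × 3: (-3)·(-285.8) = +857.4 kJ
(4) reversed: +608.8 kJ
Since enthalpy is a state function, delta H = (-814.0) + (-296.8) + (+857.4) + (+608.8) = 355.4 kJ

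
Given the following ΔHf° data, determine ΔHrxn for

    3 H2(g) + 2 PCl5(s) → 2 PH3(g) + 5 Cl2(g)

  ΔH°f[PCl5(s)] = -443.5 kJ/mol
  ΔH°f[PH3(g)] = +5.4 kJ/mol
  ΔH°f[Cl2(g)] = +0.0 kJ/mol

Products: 2·(+5.4) + 5·(+0.0) = +10.8
Reactants: 3·(+0.0) + 2·(-443.5) = -887.0
ΔHrxn = (+10.8) − (-887.0) = 897.8 kJ/mol

ΔHrxn = 897.8 kJ/mol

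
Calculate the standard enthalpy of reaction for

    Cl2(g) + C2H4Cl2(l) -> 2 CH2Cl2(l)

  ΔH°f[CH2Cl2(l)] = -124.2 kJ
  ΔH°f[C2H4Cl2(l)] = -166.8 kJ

Products: 2·(-124.2) = -248.4
Reactants: 1·(+0.0) + 1·(-166.8) = -166.8
ΔHrxn = (-248.4) − (-166.8) = -81.6 kJ

ΔHrxn = -81.6 kJ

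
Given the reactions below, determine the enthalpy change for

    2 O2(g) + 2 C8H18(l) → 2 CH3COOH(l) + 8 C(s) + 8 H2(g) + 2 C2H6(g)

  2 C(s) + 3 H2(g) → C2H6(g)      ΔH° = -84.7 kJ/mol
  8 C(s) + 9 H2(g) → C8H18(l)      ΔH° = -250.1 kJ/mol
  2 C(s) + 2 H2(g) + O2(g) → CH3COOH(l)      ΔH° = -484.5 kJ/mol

equation 1 × 2: (2)·(-84.7) = -169.4 kJ/mol
equation 2 reversed and × 2: (-2)·(-250.1) = +500.2 kJ/mol
equation 3 × 2: (2)·(-484.5) = -969.0 kJ/mol
By Hess's law, ΔH° = (2)·(-84.7) + (-2)·(-250.1) + (2)·(-484.5) = -638.2 kJ/mol

ΔH° = -638.2 kJ/mol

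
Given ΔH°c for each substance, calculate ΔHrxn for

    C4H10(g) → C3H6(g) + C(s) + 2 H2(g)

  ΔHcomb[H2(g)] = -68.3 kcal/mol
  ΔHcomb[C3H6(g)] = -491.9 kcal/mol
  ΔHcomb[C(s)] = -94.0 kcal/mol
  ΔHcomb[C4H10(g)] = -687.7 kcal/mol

ΔHrxn = 34.8 kcal/mol

Using ΔH = Σ nΔHc°(reactants) − Σ nΔHc°(products):
= [1·(-687.7)] − [1·(-491.9) + 1·(-94.0) + 2·(-68.3)]
= 34.8 kcal/mol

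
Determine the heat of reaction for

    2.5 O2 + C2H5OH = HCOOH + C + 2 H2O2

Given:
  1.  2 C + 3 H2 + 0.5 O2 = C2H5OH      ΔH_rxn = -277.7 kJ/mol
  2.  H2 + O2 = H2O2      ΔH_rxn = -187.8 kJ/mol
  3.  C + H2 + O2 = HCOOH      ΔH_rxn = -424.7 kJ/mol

eq. 1 reversed (reverse to put C2H5OH on the reactant side): +277.7 kJ/mol
eq. 2 × 2 (scale by 2 for the 2 H2O2): (2)·(-187.8) = -375.6 kJ/mol
eq. 3 as written (HCOOH already on the product side): -424.7 kJ/mol
ΔH_rxn = (+277.7) + (-375.6) + (-424.7) = -522.6 kJ/mol

ΔH_rxn = -522.6 kJ/mol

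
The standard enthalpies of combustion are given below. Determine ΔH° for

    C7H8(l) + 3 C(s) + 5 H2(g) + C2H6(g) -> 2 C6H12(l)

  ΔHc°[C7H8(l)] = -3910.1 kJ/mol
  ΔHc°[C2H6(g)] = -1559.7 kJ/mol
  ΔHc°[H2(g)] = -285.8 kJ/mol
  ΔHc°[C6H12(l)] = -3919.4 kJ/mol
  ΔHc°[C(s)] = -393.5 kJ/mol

ΔH° = -240.5 kJ/mol

With combustion enthalpies, reactants minus products:
= [1·(-3910.1) + 3·(-393.5) + 5·(-285.8) + 1·(-1559.7)] − [2·(-3919.4)]
= -240.5 kJ/mol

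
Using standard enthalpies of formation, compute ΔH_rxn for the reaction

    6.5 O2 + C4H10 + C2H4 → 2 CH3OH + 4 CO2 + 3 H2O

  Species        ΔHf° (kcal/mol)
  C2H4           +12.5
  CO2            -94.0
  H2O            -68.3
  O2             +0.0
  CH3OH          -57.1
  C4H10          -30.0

ΔH°rxn = Σ nΔHf°(products) − Σ nΔHf°(reactants).
Products: 2·(-57.1) + 4·(-94.0) + 3·(-68.3) = -695.1
Reactants: 13/2·(+0.0) + 1·(-30.0) + 1·(+12.5) = -17.5
ΔH_rxn = (-695.1) − (-17.5) = -677.6 kcal/mol

ΔH_rxn = -677.6 kcal/mol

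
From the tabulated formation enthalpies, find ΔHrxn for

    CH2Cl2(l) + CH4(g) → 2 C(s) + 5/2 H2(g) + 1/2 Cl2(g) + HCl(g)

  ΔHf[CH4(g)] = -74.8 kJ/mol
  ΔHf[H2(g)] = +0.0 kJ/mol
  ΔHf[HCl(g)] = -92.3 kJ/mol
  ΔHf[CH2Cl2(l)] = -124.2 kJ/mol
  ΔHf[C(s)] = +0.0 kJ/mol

ΔHrxn = 106.7 kJ/mol

Products: 2·(+0.0) + 5/2·(+0.0) + 1/2·(+0.0) + 1·(-92.3) = -92.3
Reactants: 1·(-124.2) + 1·(-74.8) = -199.0
ΔHrxn = (-92.3) − (-199.0) = 106.7 kJ/mol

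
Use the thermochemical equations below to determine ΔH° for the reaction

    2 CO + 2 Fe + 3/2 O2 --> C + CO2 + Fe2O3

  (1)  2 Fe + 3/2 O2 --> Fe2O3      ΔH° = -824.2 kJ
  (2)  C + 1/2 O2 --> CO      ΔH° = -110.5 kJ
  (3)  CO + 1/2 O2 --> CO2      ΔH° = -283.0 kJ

(1) as written (Fe2O3 already on the product side): -824.2 kJ
(2) reversed (C must end up as a product): +110.5 kJ
(3) as written (CO2 already on the product side): -283.0 kJ
Since enthalpy is a state function, ΔH° = (-824.2) + (+110.5) + (-283.0) = -996.7 kJ

ΔH° = -996.7 kJ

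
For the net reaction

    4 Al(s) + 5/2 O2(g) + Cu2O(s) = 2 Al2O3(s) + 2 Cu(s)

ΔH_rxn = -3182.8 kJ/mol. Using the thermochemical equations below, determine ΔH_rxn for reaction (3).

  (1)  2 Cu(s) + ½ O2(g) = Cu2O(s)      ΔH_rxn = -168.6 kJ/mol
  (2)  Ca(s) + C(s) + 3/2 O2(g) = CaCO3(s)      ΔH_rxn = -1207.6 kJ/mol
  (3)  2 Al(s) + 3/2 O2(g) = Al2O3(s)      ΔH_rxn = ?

ΔH_rxn = -1675.7 kJ/mol

(1) reversed (Cu2O(s) must end up as a reactant): +168.6 kJ/mol
(2): not needed (C(s) appears nowhere else).
(3) × 2 (×2 to match 2 Al2O3(s) in the target): contributes 2·x
-3182.8 = (+168.6) + 2·x
x = (-3182.8 − (+168.6)) / (2) = -1675.7 kJ/mol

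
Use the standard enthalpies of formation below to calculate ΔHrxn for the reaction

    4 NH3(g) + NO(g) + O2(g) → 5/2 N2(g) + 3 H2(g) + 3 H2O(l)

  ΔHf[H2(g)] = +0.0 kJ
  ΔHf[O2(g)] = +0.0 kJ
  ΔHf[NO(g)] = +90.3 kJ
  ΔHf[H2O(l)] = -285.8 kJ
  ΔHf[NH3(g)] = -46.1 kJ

ΔH°rxn = Σ nΔHf°(products) − Σ nΔHf°(reactants).
Products: 5/2·(+0.0) + 3·(+0.0) + 3·(-285.8) = -857.4
Reactants: 4·(-46.1) + 1·(+90.3) + 1·(+0.0) = -94.1
ΔHrxn = (-857.4) − (-94.1) = -763.3 kJ

ΔHrxn = -763.3 kJ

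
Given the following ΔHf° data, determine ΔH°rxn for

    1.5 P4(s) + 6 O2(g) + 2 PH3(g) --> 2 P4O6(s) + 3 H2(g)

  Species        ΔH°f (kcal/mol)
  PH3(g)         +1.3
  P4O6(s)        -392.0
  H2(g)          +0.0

ΔH°rxn = -786.6 kcal/mol

Products: 2·(-392.0) + 3·(+0.0) = -784.0
Reactants: 3/2·(+0.0) + 6·(+0.0) + 2·(+1.3) = +2.6
ΔH°rxn = (-784.0) − (+2.6) = -786.6 kcal/mol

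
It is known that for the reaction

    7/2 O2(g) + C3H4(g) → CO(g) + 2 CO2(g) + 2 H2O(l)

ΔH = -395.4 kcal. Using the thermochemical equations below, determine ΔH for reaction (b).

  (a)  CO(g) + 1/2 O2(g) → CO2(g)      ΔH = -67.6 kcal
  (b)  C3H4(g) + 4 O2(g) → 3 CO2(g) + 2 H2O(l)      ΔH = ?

(a) reversed (reverse to put CO(g) on the product side): +67.6 kcal
(b) as written (C3H4(g) already on the reactant side): contributes x
-395.4 = (+67.6) + x
x = (-395.4 − (+67.6)) / (1) = -463.0 kcal

ΔH = -463.0 kcal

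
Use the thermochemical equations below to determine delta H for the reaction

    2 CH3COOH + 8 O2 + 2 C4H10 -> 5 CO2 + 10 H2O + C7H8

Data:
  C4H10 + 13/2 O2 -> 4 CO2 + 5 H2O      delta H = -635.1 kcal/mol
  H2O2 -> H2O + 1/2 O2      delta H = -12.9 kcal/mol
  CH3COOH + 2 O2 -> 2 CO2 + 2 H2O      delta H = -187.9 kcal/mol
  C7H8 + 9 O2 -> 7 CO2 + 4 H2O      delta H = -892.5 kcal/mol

delta H = -753.5 kcal/mol

equation 1 × 2: (2)·(-635.1) = -1270.2 kcal/mol
equation 2: not needed.
equation 3 × 2: (2)·(-187.9) = -375.8 kcal/mol
equation 4 reversed: +892.5 kcal/mol
Since enthalpy is a state function, delta H = (-1270.2) + (-375.8) + (+892.5) = -753.5 kcal/mol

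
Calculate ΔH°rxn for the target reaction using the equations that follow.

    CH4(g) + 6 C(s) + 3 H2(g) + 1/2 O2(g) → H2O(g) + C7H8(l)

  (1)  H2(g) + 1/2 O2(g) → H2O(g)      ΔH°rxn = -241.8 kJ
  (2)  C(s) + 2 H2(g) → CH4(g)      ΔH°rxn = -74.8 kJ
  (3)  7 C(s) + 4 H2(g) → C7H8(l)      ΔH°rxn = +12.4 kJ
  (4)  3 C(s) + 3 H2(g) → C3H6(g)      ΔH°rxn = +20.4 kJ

(1) as written: -241.8 kJ
(2) reversed: +74.8 kJ
(3) as written: +12.4 kJ
(4): not needed.
Since enthalpy is a state function, ΔH°rxn = (-241.8) + (+74.8) + (+12.4) = -154.6 kJ

ΔH°rxn = -154.6 kJ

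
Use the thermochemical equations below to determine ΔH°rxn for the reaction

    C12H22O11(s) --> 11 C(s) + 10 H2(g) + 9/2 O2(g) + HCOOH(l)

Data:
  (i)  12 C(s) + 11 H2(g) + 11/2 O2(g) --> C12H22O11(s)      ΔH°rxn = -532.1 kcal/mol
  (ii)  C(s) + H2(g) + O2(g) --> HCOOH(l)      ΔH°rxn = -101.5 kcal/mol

ΔH°rxn = 430.6 kcal/mol

(i) reversed: +532.1 kcal/mol
(ii) as written: -101.5 kcal/mol
ΔH°rxn = (-1)·(-532.1) + (1)·(-101.5) = 430.6 kcal/mol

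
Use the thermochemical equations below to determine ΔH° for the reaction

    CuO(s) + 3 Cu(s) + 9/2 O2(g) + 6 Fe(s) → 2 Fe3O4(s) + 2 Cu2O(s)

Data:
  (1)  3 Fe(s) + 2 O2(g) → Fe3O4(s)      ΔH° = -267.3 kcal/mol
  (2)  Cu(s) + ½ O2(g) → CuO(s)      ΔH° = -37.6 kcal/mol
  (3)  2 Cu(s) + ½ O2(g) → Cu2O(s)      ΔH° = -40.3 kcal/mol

ΔH° = -577.6 kcal/mol

(1) × 2 (×2 to match 2 Fe3O4(s) in the target): (2)·(-267.3) = -534.6 kcal/mol
(2) reversed (CuO(s) must end up as a reactant): +37.6 kcal/mol
(3) × 2 (×2 to match 2 Cu2O(s) in the target): (2)·(-40.3) = -80.6 kcal/mol
Summing the manipulated equations, ΔH° = (2)·(-267.3) + (-1)·(-37.6) + (2)·(-40.3) = -577.6 kcal/mol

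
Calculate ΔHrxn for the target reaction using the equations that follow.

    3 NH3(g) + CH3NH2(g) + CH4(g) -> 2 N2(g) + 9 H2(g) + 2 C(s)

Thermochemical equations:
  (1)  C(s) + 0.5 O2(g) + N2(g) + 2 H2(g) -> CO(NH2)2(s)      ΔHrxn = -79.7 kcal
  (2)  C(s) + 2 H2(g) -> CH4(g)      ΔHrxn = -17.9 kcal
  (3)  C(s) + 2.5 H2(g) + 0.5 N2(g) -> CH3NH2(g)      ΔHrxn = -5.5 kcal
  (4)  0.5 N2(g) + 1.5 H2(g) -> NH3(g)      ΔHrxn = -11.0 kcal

(1): not needed.
(2) reversed: +17.9 kcal
(3) reversed: +5.5 kcal
(4) reversed and × 3: (-3)·(-11.0) = +33.0 kcal
Summing the manipulated equations, ΔHrxn = (+17.9) + (+5.5) + (+33.0) = 56.4 kcal

ΔHrxn = 56.4 kcal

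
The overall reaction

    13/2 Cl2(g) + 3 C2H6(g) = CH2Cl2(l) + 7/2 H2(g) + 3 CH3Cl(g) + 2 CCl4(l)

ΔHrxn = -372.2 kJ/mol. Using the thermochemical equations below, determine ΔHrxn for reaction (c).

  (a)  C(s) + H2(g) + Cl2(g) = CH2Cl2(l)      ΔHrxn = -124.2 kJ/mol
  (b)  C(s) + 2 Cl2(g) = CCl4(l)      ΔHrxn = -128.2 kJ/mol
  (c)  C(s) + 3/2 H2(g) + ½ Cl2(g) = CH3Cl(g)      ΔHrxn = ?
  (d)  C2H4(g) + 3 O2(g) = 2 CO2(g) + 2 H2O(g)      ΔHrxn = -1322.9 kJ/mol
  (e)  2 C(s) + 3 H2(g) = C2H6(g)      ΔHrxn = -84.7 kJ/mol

ΔHrxn = -81.9 kJ/mol

(a) as written: -124.2 kJ/mol
(b) × 2: (2)·(-128.2) = -256.4 kJ/mol
(c) × 3: contributes 3·x
(d): not needed.
(e) reversed and × 3: (-3)·(-84.7) = +254.1 kJ/mol
-372.2 = (-124.2) + (-256.4) + (+254.1) + 3·x
x = (-372.2 − (-126.5)) / (3) = -81.9 kJ/mol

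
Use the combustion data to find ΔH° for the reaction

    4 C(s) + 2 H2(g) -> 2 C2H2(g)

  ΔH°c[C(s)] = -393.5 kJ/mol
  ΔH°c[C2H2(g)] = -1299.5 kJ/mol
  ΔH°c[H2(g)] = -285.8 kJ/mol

With combustion enthalpies, reactants minus products:
= [4·(-393.5) + 2·(-285.8)] − [2·(-1299.5)]
= 453.4 kJ/mol

ΔH° = 453.4 kJ/mol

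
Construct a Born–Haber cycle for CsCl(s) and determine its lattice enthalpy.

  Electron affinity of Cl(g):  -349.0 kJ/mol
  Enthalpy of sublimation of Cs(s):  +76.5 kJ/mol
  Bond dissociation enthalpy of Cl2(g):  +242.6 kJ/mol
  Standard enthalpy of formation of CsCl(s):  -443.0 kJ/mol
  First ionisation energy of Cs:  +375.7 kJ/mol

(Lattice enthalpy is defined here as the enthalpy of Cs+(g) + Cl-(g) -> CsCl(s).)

U = -667.5 kJ/mol

ΔHf° = 1·ΔHsub + 1·(ΣIE) + 1/2·D(Cl2) + 1·EA + U
-443.0 = 1·(+76.5) + 1·(+375.7) + 1/2·(+242.6) + 1·(-349.0) + U
U = -443.0 − (+224.5) = -667.5 kJ/mol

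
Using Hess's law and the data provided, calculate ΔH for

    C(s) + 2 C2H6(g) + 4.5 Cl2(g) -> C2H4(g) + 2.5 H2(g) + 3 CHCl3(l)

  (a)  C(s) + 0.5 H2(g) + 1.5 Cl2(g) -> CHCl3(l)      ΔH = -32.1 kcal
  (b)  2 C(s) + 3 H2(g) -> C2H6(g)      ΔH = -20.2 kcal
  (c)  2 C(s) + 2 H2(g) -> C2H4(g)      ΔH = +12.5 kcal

(a) × 3 (scale by 3 for the 3 CHCl3(l)): (3)·(-32.1) = -96.3 kcal
(b) reversed and × 2 (C2H6(g) must end up as a reactant; ×2 to match 2 C2H6(g) in the target): (-2)·(-20.2) = +40.4 kcal
(c) as written (C2H4(g) already on the product side): +12.5 kcal
By Hess's law, ΔH = (-96.3) + (+40.4) + (+12.5) = -43.4 kcal

ΔH = -43.4 kcal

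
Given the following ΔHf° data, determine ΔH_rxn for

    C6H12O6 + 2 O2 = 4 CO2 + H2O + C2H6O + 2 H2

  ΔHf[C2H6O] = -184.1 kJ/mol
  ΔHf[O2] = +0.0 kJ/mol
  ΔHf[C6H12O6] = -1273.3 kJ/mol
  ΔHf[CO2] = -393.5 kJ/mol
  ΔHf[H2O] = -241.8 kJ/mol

Products: 4·(-393.5) + 1·(-241.8) + 1·(-184.1) + 2·(+0.0) = -1999.9
Reactants: 1·(-1273.3) + 2·(+0.0) = -1273.3
ΔH_rxn = (-1999.9) − (-1273.3) = -726.6 kJ/mol

ΔH_rxn = -726.6 kJ/mol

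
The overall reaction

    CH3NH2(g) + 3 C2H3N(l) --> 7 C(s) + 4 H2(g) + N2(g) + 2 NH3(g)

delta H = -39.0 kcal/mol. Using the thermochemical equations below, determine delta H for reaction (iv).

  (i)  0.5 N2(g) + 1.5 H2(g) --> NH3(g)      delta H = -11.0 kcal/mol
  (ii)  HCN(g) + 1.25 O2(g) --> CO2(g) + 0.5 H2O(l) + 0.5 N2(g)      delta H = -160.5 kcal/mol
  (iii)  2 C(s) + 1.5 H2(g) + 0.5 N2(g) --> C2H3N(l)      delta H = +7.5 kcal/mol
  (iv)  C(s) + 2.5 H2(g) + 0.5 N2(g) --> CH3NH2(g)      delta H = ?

(i) × 2: (2)·(-11.0) = -22.0 kcal/mol
(ii): not needed.
(iii) reversed and × 3: (-3)·(+7.5) = -22.5 kcal/mol
(iv) reversed: contributes −x
-39.0 = (-22.0) + (-22.5) − x
x = (-39.0 − (-44.5)) / (-1) = -5.5 kcal/mol

delta H = -5.5 kcal/mol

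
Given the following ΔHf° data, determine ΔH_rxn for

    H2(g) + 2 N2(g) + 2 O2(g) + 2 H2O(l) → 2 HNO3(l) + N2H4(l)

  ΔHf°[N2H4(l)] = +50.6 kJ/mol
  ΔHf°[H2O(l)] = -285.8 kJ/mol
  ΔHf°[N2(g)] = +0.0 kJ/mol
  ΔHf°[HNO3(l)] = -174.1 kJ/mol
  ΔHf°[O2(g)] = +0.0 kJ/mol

Products: 2·(-174.1) + 1·(+50.6) = -297.6
Reactants: 1·(+0.0) + 2·(+0.0) + 2·(+0.0) + 2·(-285.8) = -571.6
ΔH_rxn = (-297.6) − (-571.6) = 274.0 kJ/mol

ΔH_rxn = 274.0 kJ/mol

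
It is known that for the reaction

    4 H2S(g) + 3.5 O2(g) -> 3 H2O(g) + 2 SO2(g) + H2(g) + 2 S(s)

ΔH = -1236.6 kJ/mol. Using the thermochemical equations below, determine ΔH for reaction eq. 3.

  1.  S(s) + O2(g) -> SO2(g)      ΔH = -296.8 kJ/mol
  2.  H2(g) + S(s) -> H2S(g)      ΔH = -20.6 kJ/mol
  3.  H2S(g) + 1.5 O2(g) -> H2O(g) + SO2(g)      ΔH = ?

ΔH = -518.0 kJ/mol

eq. 1 reversed: +296.8 kJ/mol
eq. 2 reversed: +20.6 kJ/mol
eq. 3 × 3: contributes 3·x
-1236.6 = (+296.8) + (+20.6) + 3·x
x = (-1236.6 − (+317.4)) / (3) = -518.0 kJ/mol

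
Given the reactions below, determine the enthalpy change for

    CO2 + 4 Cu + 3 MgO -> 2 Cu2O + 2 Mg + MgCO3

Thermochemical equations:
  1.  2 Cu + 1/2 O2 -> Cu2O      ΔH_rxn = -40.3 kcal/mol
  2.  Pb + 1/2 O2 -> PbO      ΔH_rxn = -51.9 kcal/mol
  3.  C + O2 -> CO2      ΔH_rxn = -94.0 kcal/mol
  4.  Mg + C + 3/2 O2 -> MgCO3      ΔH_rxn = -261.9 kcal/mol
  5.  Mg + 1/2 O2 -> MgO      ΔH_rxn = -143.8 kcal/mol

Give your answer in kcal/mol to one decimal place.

ΔH_rxn = 182.9 kcal/mol

eq. 1 × 2: (2)·(-40.3) = -80.6 kcal/mol
eq. 2: not needed.
eq. 3 reversed: +94.0 kcal/mol
eq. 4 as written: -261.9 kcal/mol
eq. 5 reversed and × 3: (-3)·(-143.8) = +431.4 kcal/mol
ΔH_rxn = (2)·(-40.3) + (-1)·(-94.0) + (1)·(-261.9) + (-3)·(-143.8) = 182.9 kcal/mol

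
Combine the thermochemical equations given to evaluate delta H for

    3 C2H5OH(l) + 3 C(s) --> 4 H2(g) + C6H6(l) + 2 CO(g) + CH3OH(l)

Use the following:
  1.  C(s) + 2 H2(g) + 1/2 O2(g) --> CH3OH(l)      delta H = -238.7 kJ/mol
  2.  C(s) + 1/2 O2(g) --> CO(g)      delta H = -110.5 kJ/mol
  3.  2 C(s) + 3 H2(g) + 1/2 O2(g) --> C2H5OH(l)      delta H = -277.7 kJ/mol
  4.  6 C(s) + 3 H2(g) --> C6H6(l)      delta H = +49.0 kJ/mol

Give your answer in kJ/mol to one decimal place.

delta H = 422.4 kJ/mol

eq. 1 as written (CH3OH(l) already on the product side): -238.7 kJ/mol
eq. 2 × 2 (scale by 2 for the 2 CO(g)): (2)·(-110.5) = -221.0 kJ/mol
eq. 3 reversed and × 3 (C2H5OH(l) must end up as a reactant; ×3 to match 3 C2H5OH(l) in the target): (-3)·(-277.7) = +833.1 kJ/mol
eq. 4 as written (C6H6(l) already on the product side): +49.0 kJ/mol
delta H = (-238.7) + (-221.0) + (+833.1) + (+49.0) = 422.4 kJ/mol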